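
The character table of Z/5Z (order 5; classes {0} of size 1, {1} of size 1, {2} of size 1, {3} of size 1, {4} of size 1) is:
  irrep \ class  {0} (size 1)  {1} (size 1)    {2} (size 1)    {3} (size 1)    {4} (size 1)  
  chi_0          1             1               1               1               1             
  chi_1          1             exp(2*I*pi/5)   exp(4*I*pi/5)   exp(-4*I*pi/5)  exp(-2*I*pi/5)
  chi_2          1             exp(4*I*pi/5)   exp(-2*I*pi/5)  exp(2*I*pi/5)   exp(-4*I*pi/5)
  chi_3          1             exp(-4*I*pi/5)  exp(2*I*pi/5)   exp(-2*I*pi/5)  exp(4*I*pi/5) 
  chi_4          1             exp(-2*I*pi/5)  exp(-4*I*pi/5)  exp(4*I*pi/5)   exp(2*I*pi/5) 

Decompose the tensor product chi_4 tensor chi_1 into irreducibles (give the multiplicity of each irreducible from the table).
chi_4 tensor chi_1 = chi_0 (all other irreducibles have multiplicity 0).

Why: The character of a tensor product is the pointwise product (chi_4 * chi_1)(C) = chi_4(C) * chi_1(C):
  {0}: (1)*(1), {1}: (exp(-2*I*pi/5))*(exp(2*I*pi/5)), {2}: (exp(-4*I*pi/5))*(exp(4*I*pi/5)), {3}: (exp(4*I*pi/5))*(exp(-4*I*pi/5)), {4}: (exp(2*I*pi/5))*(exp(-2*I*pi/5))
so (chi_4 * chi_1) takes values
  {0} -> 1, {1} -> 1, {2} -> 1, {3} -> 1, {4} -> 1.
Now take the inner product of this character with each irreducible chi from the table, <chi_4*chi_1, chi> = (1/5) sum_C |C| (chi_4*chi_1)(C) conj(chi(C)):
  <chi_4*chi_1, chi_0> = (1/5)[1*(1)*conj(1) + 1*(1)*conj(1) + 1*(1)*conj(1) + 1*(1)*conj(1) + 1*(1)*conj(1)]
      = (1/5)[(1) + (1) + (1) + (1) + (1)] = 5/5 = 1
  <chi_4*chi_1, chi_1> = (1/5)[1*(1)*conj(1) + 1*(1)*conj(exp(2*I*pi/5)) + 1*(1)*conj(exp(4*I*pi/5)) + 1*(1)*conj(exp(-4*I*pi/5)) + 1*(1)*conj(exp(-2*I*pi/5))]
      = (1/5)[(1) + (exp(-2*I*pi/5)) + (exp(-4*I*pi/5)) + (exp(4*I*pi/5)) + (exp(2*I*pi/5))] = 0/5 = 0
  <chi_4*chi_1, chi_2> = (1/5)[1*(1)*conj(1) + 1*(1)*conj(exp(4*I*pi/5)) + 1*(1)*conj(exp(-2*I*pi/5)) + 1*(1)*conj(exp(2*I*pi/5)) + 1*(1)*conj(exp(-4*I*pi/5))]
      = (1/5)[(1) + (exp(-4*I*pi/5)) + (exp(2*I*pi/5)) + (exp(-2*I*pi/5)) + (exp(4*I*pi/5))] = 0/5 = 0
  <chi_4*chi_1, chi_3> = (1/5)[1*(1)*conj(1) + 1*(1)*conj(exp(-4*I*pi/5)) + 1*(1)*conj(exp(2*I*pi/5)) + 1*(1)*conj(exp(-2*I*pi/5)) + 1*(1)*conj(exp(4*I*pi/5))]
      = (1/5)[(1) + (exp(4*I*pi/5)) + (exp(-2*I*pi/5)) + (exp(2*I*pi/5)) + (exp(-4*I*pi/5))] = 0/5 = 0
  <chi_4*chi_1, chi_4> = (1/5)[1*(1)*conj(1) + 1*(1)*conj(exp(-2*I*pi/5)) + 1*(1)*conj(exp(-4*I*pi/5)) + 1*(1)*conj(exp(4*I*pi/5)) + 1*(1)*conj(exp(2*I*pi/5))]
      = (1/5)[(1) + (exp(2*I*pi/5)) + (exp(4*I*pi/5)) + (exp(-4*I*pi/5)) + (exp(-2*I*pi/5))] = 0/5 = 0
(Exp terms are combined using exp(i*s)*conj(exp(i*t)) = exp(i*(s-t)), and sums of them are collapsed using the identity that for every m > 1 the m distinct m-th roots of unity sum to 0, e.g. 1 + exp(2*I*pi/3) + exp(-2*I*pi/3) = 0.)
Hence the multiplicities are chi_0: 1. Dimension check: dim(chi_4)*dim(chi_1) = 1*1 = 1 and sum (mult * dim) = 1*1 = 1.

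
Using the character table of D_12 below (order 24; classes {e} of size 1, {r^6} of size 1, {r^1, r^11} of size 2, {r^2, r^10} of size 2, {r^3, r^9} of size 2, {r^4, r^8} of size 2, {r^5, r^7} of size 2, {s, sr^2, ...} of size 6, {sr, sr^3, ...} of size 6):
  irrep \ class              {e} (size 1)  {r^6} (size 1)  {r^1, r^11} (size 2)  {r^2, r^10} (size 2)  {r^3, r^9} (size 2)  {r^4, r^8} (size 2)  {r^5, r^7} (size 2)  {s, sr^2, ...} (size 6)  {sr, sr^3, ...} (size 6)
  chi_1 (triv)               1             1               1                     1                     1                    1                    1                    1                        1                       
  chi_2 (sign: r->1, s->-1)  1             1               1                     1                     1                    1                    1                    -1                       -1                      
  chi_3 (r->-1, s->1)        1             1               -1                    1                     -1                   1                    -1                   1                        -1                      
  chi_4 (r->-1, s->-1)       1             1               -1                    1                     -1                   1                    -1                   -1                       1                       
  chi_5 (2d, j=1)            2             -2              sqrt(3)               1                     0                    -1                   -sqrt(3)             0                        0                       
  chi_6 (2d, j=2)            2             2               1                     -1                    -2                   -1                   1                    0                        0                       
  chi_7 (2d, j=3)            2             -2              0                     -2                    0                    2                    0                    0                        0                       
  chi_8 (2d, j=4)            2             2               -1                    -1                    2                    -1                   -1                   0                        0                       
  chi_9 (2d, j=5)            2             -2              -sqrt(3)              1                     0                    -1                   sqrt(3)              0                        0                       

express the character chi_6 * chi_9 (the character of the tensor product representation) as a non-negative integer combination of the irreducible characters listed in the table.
chi_6 tensor chi_9 = chi_7 + chi_9 (all other irreducibles have multiplicity 0).

Working: The character of a tensor product is the pointwise product (chi_6 * chi_9)(C) = chi_6(C) * chi_9(C):
  {e}: (2)*(2), {r^6}: (2)*(-2), {r^1, r^11}: (1)*(-sqrt(3)), {r^2, r^10}: (-1)*(1), {r^3, r^9}: (-2)*(0), {r^4, r^8}: (-1)*(-1), {r^5, r^7}: (1)*(sqrt(3)), {s, sr^2, ...}: (0)*(0), {sr, sr^3, ...}: (0)*(0)
so (chi_6 * chi_9) takes values
  {e} -> 4, {r^6} -> -4, {r^1, r^11} -> -sqrt(3), {r^2, r^10} -> -1, {r^3, r^9} -> 0, {r^4, r^8} -> 1, {r^5, r^7} -> sqrt(3), {s, sr^2, ...} -> 0, {sr, sr^3, ...} -> 0.
Now take the inner product of this character with each irreducible chi from the table, <chi_6*chi_9, chi> = (1/24) sum_C |C| (chi_6*chi_9)(C) conj(chi(C)):
  <chi_6*chi_9, chi_1> = (1/24)[1*(4)*conj(1) + 1*(-4)*conj(1) + 2*(-sqrt(3))*conj(1) + 2*(-1)*conj(1) + 2*(0)*conj(1) + 2*(1)*conj(1) + 2*(sqrt(3))*conj(1) + 6*(0)*conj(1) + 6*(0)*conj(1)]
      = (1/24)[(4) + (-4) + (-2*sqrt(3)) + (-2) + (0) + (2) + (2*sqrt(3)) + (0) + (0)] = 0/24 = 0
  <chi_6*chi_9, chi_2> = (1/24)[1*(4)*conj(1) + 1*(-4)*conj(1) + 2*(-sqrt(3))*conj(1) + 2*(-1)*conj(1) + 2*(0)*conj(1) + 2*(1)*conj(1) + 2*(sqrt(3))*conj(1) + 6*(0)*conj(-1) + 6*(0)*conj(-1)]
      = (1/24)[(4) + (-4) + (-2*sqrt(3)) + (-2) + (0) + (2) + (2*sqrt(3)) + (0) + (0)] = 0/24 = 0
  <chi_6*chi_9, chi_3> = (1/24)[1*(4)*conj(1) + 1*(-4)*conj(1) + 2*(-sqrt(3))*conj(-1) + 2*(-1)*conj(1) + 2*(0)*conj(-1) + 2*(1)*conj(1) + 2*(sqrt(3))*conj(-1) + 6*(0)*conj(1) + 6*(0)*conj(-1)]
      = (1/24)[(4) + (-4) + (2*sqrt(3)) + (-2) + (0) + (2) + (-2*sqrt(3)) + (0) + (0)] = 0/24 = 0
  <chi_6*chi_9, chi_4> = (1/24)[1*(4)*conj(1) + 1*(-4)*conj(1) + 2*(-sqrt(3))*conj(-1) + 2*(-1)*conj(1) + 2*(0)*conj(-1) + 2*(1)*conj(1) + 2*(sqrt(3))*conj(-1) + 6*(0)*conj(-1) + 6*(0)*conj(1)]
      = (1/24)[(4) + (-4) + (2*sqrt(3)) + (-2) + (0) + (2) + (-2*sqrt(3)) + (0) + (0)] = 0/24 = 0
  <chi_6*chi_9, chi_5> = (1/24)[1*(4)*conj(2) + 1*(-4)*conj(-2) + 2*(-sqrt(3))*conj(sqrt(3)) + 2*(-1)*conj(1) + 2*(0)*conj(0) + 2*(1)*conj(-1) + 2*(sqrt(3))*conj(-sqrt(3)) + 6*(0)*conj(0) + 6*(0)*conj(0)]
      = (1/24)[(8) + (8) + (-6) + (-2) + (0) + (-2) + (-6) + (0) + (0)] = 0/24 = 0
  <chi_6*chi_9, chi_6> = (1/24)[1*(4)*conj(2) + 1*(-4)*conj(2) + 2*(-sqrt(3))*conj(1) + 2*(-1)*conj(-1) + 2*(0)*conj(-2) + 2*(1)*conj(-1) + 2*(sqrt(3))*conj(1) + 6*(0)*conj(0) + 6*(0)*conj(0)]
      = (1/24)[(8) + (-8) + (-2*sqrt(3)) + (2) + (0) + (-2) + (2*sqrt(3)) + (0) + (0)] = 0/24 = 0
  <chi_6*chi_9, chi_7> = (1/24)[1*(4)*conj(2) + 1*(-4)*conj(-2) + 2*(-sqrt(3))*conj(0) + 2*(-1)*conj(-2) + 2*(0)*conj(0) + 2*(1)*conj(2) + 2*(sqrt(3))*conj(0) + 6*(0)*conj(0) + 6*(0)*conj(0)]
      = (1/24)[(8) + (8) + (0) + (4) + (0) + (4) + (0) + (0) + (0)] = 24/24 = 1
  <chi_6*chi_9, chi_8> = (1/24)[1*(4)*conj(2) + 1*(-4)*conj(2) + 2*(-sqrt(3))*conj(-1) + 2*(-1)*conj(-1) + 2*(0)*conj(2) + 2*(1)*conj(-1) + 2*(sqrt(3))*conj(-1) + 6*(0)*conj(0) + 6*(0)*conj(0)]
      = (1/24)[(8) + (-8) + (2*sqrt(3)) + (2) + (0) + (-2) + (-2*sqrt(3)) + (0) + (0)] = 0/24 = 0
  <chi_6*chi_9, chi_9> = (1/24)[1*(4)*conj(2) + 1*(-4)*conj(-2) + 2*(-sqrt(3))*conj(-sqrt(3)) + 2*(-1)*conj(1) + 2*(0)*conj(0) + 2*(1)*conj(-1) + 2*(sqrt(3))*conj(sqrt(3)) + 6*(0)*conj(0) + 6*(0)*conj(0)]
      = (1/24)[(8) + (8) + (6) + (-2) + (0) + (-2) + (6) + (0) + (0)] = 24/24 = 1
Hence the multiplicities are chi_7: 1, chi_9: 1. Dimension check: dim(chi_6)*dim(chi_9) = 2*2 = 4 and sum (mult * dim) = 1*2 + 1*2 = 4.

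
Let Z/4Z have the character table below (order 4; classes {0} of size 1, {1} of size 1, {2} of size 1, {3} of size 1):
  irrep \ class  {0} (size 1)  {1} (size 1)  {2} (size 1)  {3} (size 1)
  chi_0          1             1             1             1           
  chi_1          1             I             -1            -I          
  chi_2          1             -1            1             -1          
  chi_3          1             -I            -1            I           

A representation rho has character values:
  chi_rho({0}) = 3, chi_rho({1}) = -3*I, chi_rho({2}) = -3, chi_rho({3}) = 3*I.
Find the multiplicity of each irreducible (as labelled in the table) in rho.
Multiplicities: chi_0: 0, chi_1: 0, chi_2: 0, chi_3: 3.

Why: Use <chi_rho, chi> = (1/|G|) sum_C |C| * chi_rho(C) * conj(chi(C)) with |G| = 4 for each irreducible chi in the table:
  <chi_rho, chi_0> = (1/4)[1*(3)*conj(1) + 1*(-3*I)*conj(1) + 1*(-3)*conj(1) + 1*(3*I)*conj(1)]
      = (1/4)[(3) + (-3*I) + (-3) + (3*I)] = 0/4 = 0
  <chi_rho, chi_1> = (1/4)[1*(3)*conj(1) + 1*(-3*I)*conj(I) + 1*(-3)*conj(-1) + 1*(3*I)*conj(-I)]
      = (1/4)[(3) + (-3) + (3) + (-3)] = 0/4 = 0
  <chi_rho, chi_2> = (1/4)[1*(3)*conj(1) + 1*(-3*I)*conj(-1) + 1*(-3)*conj(1) + 1*(3*I)*conj(-1)]
      = (1/4)[(3) + (3*I) + (-3) + (-3*I)] = 0/4 = 0
  <chi_rho, chi_3> = (1/4)[1*(3)*conj(1) + 1*(-3*I)*conj(-I) + 1*(-3)*conj(-1) + 1*(3*I)*conj(I)]
      = (1/4)[(3) + (3) + (3) + (3)] = 12/4 = 3
(Exp terms are combined using exp(i*s)*conj(exp(i*t)) = exp(i*(s-t)), and sums of them are collapsed using the identity that for every m > 1 the m distinct m-th roots of unity sum to 0, e.g. 1 + exp(2*I*pi/3) + exp(-2*I*pi/3) = 0.)
Dimension check: dim(rho) = sum (mult * dim) = 0*1 + 0*1 + 0*1 + 3*1 = 3 = chi_rho(e) = 3.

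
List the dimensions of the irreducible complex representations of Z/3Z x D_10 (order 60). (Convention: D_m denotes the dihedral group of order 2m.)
Dimensions: 1, 1, 1, 1, 1, 1, 1, 1, 1, 1, 1, 1, 2, 2, 2, 2, 2, 2, 2, 2, 2, 2, 2, 2

Reasoning: There are 24 irreducibles (= number of conjugacy classes). Their dimensions d_i satisfy sum d_i^2 = |G| = 60: 1 + 1 + 1 + 1 + 1 + 1 + 1 + 1 + 1 + 1 + 1 + 1 + 4 + 4 + 4 + 4 + 4 + 4 + 4 + 4 + 4 + 4 + 4 + 4 = 60. (For the product with Z/3Z: each of the 3 1-dim characters of Z/3Z tensors with each irrep of D_10, giving 3 copies of each D_10-dimension.)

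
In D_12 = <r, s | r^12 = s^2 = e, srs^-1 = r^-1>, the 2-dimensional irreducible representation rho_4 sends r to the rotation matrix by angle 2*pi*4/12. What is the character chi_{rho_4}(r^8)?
chi_{rho_4}(r^8) = 2*cos(2*pi*4*8/12) = -1

Explanation: rho_4(r^8) is rotation by angle 2*pi*4*8/12, whose trace is 2*cos(2*pi*4*8/12) = -1.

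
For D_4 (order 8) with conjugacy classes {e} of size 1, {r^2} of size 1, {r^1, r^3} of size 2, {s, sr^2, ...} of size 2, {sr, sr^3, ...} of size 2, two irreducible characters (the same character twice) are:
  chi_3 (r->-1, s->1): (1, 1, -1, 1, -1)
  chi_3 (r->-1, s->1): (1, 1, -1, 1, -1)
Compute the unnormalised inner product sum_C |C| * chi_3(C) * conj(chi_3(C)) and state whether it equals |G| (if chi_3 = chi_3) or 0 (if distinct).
Sum = 8 = |G| = 8; so <chi_3, chi_3> = 1 (norm-1 confirms irreducibility).

Derivation: Compute term by term over conjugacy classes (|C| * chi_3(C) * conj(chi_3(C))):
  1*(1)*conj(1) + 1*(1)*conj(1) + 2*(-1)*conj(-1) + 2*(1)*conj(1) + 2*(-1)*conj(-1)
  = (1) + (1) + (2) + (2) + (2)
  = 8.
Dividing by |G| = 8 gives 8/8 = 1, matching the row-orthogonality relation <chi_3, chi_3> = [chi_3 = chi_3].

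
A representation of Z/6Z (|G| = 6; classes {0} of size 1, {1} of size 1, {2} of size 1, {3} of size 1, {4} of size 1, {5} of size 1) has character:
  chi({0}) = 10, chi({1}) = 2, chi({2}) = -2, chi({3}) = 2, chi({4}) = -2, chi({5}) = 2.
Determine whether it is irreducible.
Not irreducible (reducible): <chi, chi> = 20 > 1.

Derivation: <chi, chi> = (1/|G|) sum_C |C| * |chi(C)|^2 = (1/6)[1*|10|^2 + 1*|2|^2 + 1*|-2|^2 + 1*|2|^2 + 1*|-2|^2 + 1*|2|^2]
  = (1/6)[(100) + (4) + (4) + (4) + (4) + (4)] = 120/6 = 20.
(Exp terms are combined using exp(i*s)*conj(exp(i*t)) = exp(i*(s-t)), and sums of them are collapsed using the identity that for every m > 1 the m distinct m-th roots of unity sum to 0, e.g. 1 + exp(2*I*pi/3) + exp(-2*I*pi/3) = 0.)
A character is irreducible iff <chi, chi> = 1, so this representation is reducible.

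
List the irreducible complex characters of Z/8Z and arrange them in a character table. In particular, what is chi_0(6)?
Character table of Z/8Z (irreps indexed chi_0,...,chi_7 with chi_k(m) = zeta_8^(k*m), zeta_8 = exp(2*pi*i/8)):
  irrep \ class  {0} (size 1)  {1} (size 1)    {2} (size 1)  {3} (size 1)    {4} (size 1)  {5} (size 1)    {6} (size 1)  {7} (size 1)  
  chi_0          1             1               1             1               1             1               1             1             
  chi_1          1             exp(I*pi/4)     I             exp(3*I*pi/4)   -1            exp(-3*I*pi/4)  -I            exp(-I*pi/4)  
  chi_2          1             I               -1            -I              1             I               -1            -I            
  chi_3          1             exp(3*I*pi/4)   -I            exp(I*pi/4)     -1            exp(-I*pi/4)    I             exp(-3*I*pi/4)
  chi_4          1             -1              1             -1              1             -1              1             -1            
  chi_5          1             exp(-3*I*pi/4)  I             exp(-I*pi/4)    -1            exp(I*pi/4)     -I            exp(3*I*pi/4) 
  chi_6          1             -I              -1            I               1             -I              -1            I             
  chi_7          1             exp(-I*pi/4)    -I            exp(-3*I*pi/4)  -1            exp(3*I*pi/4)   I             exp(I*pi/4)   

Spot check: chi_0(6) = zeta_8^(0*6) = zeta_8^0 = 1.

Reasoning: Z/8Z is abelian, so all 8 irreducible complex representations are 1-dimensional. They are given by chi_k(m) = zeta_8^(k*m) for k = 0,...,7. Row orthogonality: sum_m chi_k(m) conj(chi_l(m)) = 8 * [k = l].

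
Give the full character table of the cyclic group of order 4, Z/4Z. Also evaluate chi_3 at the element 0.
Character table of Z/4Z (irreps indexed chi_0,...,chi_3 with chi_k(m) = zeta_4^(k*m), zeta_4 = exp(2*pi*i/4)):
  irrep \ class  {0} (size 1)  {1} (size 1)  {2} (size 1)  {3} (size 1)
  chi_0          1             1             1             1           
  chi_1          1             I             -1            -I          
  chi_2          1             -1            1             -1          
  chi_3          1             -I            -1            I           

Spot check: chi_3(0) = zeta_4^(3*0) = zeta_4^0 = 1.

Working: Z/4Z is abelian, so all 4 irreducible complex representations are 1-dimensional. They are given by chi_k(m) = zeta_4^(k*m) for k = 0,...,3. Row orthogonality: sum_m chi_k(m) conj(chi_l(m)) = 4 * [k = l].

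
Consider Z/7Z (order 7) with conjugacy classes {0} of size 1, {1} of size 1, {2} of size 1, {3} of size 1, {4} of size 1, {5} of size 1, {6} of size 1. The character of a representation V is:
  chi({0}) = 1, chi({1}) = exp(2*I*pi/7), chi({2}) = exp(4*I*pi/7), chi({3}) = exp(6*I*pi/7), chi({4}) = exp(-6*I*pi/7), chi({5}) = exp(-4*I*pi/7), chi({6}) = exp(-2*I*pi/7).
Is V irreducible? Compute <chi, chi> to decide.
Irreducible: <chi, chi> = 1.

Derivation: <chi, chi> = (1/|G|) sum_C |C| * |chi(C)|^2 = (1/7)[1*|1|^2 + 1*|exp(2*I*pi/7)|^2 + 1*|exp(4*I*pi/7)|^2 + 1*|exp(6*I*pi/7)|^2 + 1*|exp(-6*I*pi/7)|^2 + 1*|exp(-4*I*pi/7)|^2 + 1*|exp(-2*I*pi/7)|^2]
  = (1/7)[(1) + (1) + (1) + (1) + (1) + (1) + (1)] = 7/7 = 1.
(Exp terms are combined using exp(i*s)*conj(exp(i*t)) = exp(i*(s-t)), and sums of them are collapsed using the identity that for every m > 1 the m distinct m-th roots of unity sum to 0, e.g. 1 + exp(2*I*pi/3) + exp(-2*I*pi/3) = 0.)
A character is irreducible iff <chi, chi> = 1, so this representation is irreducible.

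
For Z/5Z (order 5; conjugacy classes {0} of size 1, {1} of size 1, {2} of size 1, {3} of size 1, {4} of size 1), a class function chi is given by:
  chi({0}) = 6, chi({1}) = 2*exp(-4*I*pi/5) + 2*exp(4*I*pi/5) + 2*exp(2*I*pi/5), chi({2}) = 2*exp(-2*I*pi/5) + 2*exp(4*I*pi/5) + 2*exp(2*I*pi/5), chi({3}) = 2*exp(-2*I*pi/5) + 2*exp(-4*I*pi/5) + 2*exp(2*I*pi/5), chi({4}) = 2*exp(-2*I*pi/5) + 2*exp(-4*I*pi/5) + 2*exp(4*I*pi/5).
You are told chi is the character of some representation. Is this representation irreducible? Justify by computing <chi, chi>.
Not irreducible (reducible): <chi, chi> = 12 > 1.

Explanation: <chi, chi> = (1/|G|) sum_C |C| * |chi(C)|^2 = (1/5)[1*|6|^2 + 1*|2*exp(-4*I*pi/5) + 2*exp(4*I*pi/5) + 2*exp(2*I*pi/5)|^2 + 1*|2*exp(-2*I*pi/5) + 2*exp(4*I*pi/5) + 2*exp(2*I*pi/5)|^2 + 1*|2*exp(-2*I*pi/5) + 2*exp(-4*I*pi/5) + 2*exp(2*I*pi/5)|^2 + 1*|2*exp(-2*I*pi/5) + 2*exp(-4*I*pi/5) + 2*exp(4*I*pi/5)|^2]
  = (1/5)[(36) + (12 + 8*exp(-2*I*pi/5) + 4*exp(-4*I*pi/5) + 4*exp(4*I*pi/5) + 8*exp(2*I*pi/5)) + (12 + 8*exp(-4*I*pi/5) + 4*exp(-2*I*pi/5) + 4*exp(2*I*pi/5) + 8*exp(4*I*pi/5)) + (12 + 8*exp(-4*I*pi/5) + 4*exp(-2*I*pi/5) + 4*exp(2*I*pi/5) + 8*exp(4*I*pi/5)) + (12 + 8*exp(-2*I*pi/5) + 4*exp(-4*I*pi/5) + 4*exp(4*I*pi/5) + 8*exp(2*I*pi/5))] = 60/5 = 12.
(Exp terms are combined using exp(i*s)*conj(exp(i*t)) = exp(i*(s-t)), and sums of them are collapsed using the identity that for every m > 1 the m distinct m-th roots of unity sum to 0, e.g. 1 + exp(2*I*pi/3) + exp(-2*I*pi/3) = 0.)
A character is irreducible iff <chi, chi> = 1, so this representation is reducible.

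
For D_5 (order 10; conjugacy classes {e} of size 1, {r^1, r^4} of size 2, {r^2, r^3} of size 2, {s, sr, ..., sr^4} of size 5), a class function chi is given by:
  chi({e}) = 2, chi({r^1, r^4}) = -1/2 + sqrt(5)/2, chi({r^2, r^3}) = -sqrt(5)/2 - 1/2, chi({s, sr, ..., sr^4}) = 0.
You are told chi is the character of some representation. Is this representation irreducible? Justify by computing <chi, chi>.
Irreducible: <chi, chi> = 1.

<chi, chi> = (1/|G|) sum_C |C| * |chi(C)|^2 = (1/10)[1*|2|^2 + 2*|-1/2 + sqrt(5)/2|^2 + 2*|-sqrt(5)/2 - 1/2|^2 + 5*|0|^2]
  = (1/10)[(4) + (3 - sqrt(5)) + (sqrt(5) + 3) + (0)] = 10/10 = 1.
A character is irreducible iff <chi, chi> = 1, so this representation is irreducible.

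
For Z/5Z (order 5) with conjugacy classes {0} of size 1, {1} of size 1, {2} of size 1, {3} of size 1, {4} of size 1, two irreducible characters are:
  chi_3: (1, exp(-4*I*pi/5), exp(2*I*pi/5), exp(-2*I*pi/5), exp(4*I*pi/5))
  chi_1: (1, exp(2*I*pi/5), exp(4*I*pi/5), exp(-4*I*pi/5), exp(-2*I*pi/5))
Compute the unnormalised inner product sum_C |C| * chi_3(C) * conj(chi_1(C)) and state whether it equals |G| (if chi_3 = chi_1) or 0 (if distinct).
Sum = 0; so <chi_3, chi_1> = 0 (distinct irreducibles are orthogonal).

Reasoning: Compute term by term over conjugacy classes (|C| * chi_3(C) * conj(chi_1(C))):
  1*(1)*conj(1) + 1*(exp(-4*I*pi/5))*conj(exp(2*I*pi/5)) + 1*(exp(2*I*pi/5))*conj(exp(4*I*pi/5)) + 1*(exp(-2*I*pi/5))*conj(exp(-4*I*pi/5)) + 1*(exp(4*I*pi/5))*conj(exp(-2*I*pi/5))
  = (1) + (exp(4*I*pi/5)) + (exp(-2*I*pi/5)) + (exp(2*I*pi/5)) + (exp(-4*I*pi/5))
  = 0.
(Exp terms are combined using exp(i*s)*conj(exp(i*t)) = exp(i*(s-t)), and sums of them are collapsed using the identity that for every m > 1 the m distinct m-th roots of unity sum to 0, e.g. 1 + exp(2*I*pi/3) + exp(-2*I*pi/3) = 0.)
Dividing by |G| = 5 gives 0/5 = 0, matching the row-orthogonality relation <chi_3, chi_1> = [chi_3 = chi_1].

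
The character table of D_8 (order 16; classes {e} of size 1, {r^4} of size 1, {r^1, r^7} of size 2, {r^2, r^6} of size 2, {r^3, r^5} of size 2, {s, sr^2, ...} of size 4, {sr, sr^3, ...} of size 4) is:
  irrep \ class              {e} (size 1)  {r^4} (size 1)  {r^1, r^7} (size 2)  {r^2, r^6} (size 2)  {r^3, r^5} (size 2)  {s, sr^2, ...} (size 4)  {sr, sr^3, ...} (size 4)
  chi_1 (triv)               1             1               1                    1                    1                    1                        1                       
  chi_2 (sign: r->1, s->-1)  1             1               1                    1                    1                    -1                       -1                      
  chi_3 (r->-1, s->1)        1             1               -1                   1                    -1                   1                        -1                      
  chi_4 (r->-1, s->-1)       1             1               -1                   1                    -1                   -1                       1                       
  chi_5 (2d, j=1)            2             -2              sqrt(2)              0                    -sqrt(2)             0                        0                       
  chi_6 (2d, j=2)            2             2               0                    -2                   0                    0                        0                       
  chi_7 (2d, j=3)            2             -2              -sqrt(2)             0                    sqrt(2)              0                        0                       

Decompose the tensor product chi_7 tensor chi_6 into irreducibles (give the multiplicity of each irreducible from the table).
chi_7 tensor chi_6 = chi_5 + chi_7 (all other irreducibles have multiplicity 0).

Explanation: The character of a tensor product is the pointwise product (chi_7 * chi_6)(C) = chi_7(C) * chi_6(C):
  {e}: (2)*(2), {r^4}: (-2)*(2), {r^1, r^7}: (-sqrt(2))*(0), {r^2, r^6}: (0)*(-2), {r^3, r^5}: (sqrt(2))*(0), {s, sr^2, ...}: (0)*(0), {sr, sr^3, ...}: (0)*(0)
so (chi_7 * chi_6) takes values
  {e} -> 4, {r^4} -> -4, {r^1, r^7} -> 0, {r^2, r^6} -> 0, {r^3, r^5} -> 0, {s, sr^2, ...} -> 0, {sr, sr^3, ...} -> 0.
Now take the inner product of this character with each irreducible chi from the table, <chi_7*chi_6, chi> = (1/16) sum_C |C| (chi_7*chi_6)(C) conj(chi(C)):
  <chi_7*chi_6, chi_1> = (1/16)[1*(4)*conj(1) + 1*(-4)*conj(1) + 2*(0)*conj(1) + 2*(0)*conj(1) + 2*(0)*conj(1) + 4*(0)*conj(1) + 4*(0)*conj(1)]
      = (1/16)[(4) + (-4) + (0) + (0) + (0) + (0) + (0)] = 0/16 = 0
  <chi_7*chi_6, chi_2> = (1/16)[1*(4)*conj(1) + 1*(-4)*conj(1) + 2*(0)*conj(1) + 2*(0)*conj(1) + 2*(0)*conj(1) + 4*(0)*conj(-1) + 4*(0)*conj(-1)]
      = (1/16)[(4) + (-4) + (0) + (0) + (0) + (0) + (0)] = 0/16 = 0
  <chi_7*chi_6, chi_3> = (1/16)[1*(4)*conj(1) + 1*(-4)*conj(1) + 2*(0)*conj(-1) + 2*(0)*conj(1) + 2*(0)*conj(-1) + 4*(0)*conj(1) + 4*(0)*conj(-1)]
      = (1/16)[(4) + (-4) + (0) + (0) + (0) + (0) + (0)] = 0/16 = 0
  <chi_7*chi_6, chi_4> = (1/16)[1*(4)*conj(1) + 1*(-4)*conj(1) + 2*(0)*conj(-1) + 2*(0)*conj(1) + 2*(0)*conj(-1) + 4*(0)*conj(-1) + 4*(0)*conj(1)]
      = (1/16)[(4) + (-4) + (0) + (0) + (0) + (0) + (0)] = 0/16 = 0
  <chi_7*chi_6, chi_5> = (1/16)[1*(4)*conj(2) + 1*(-4)*conj(-2) + 2*(0)*conj(sqrt(2)) + 2*(0)*conj(0) + 2*(0)*conj(-sqrt(2)) + 4*(0)*conj(0) + 4*(0)*conj(0)]
      = (1/16)[(8) + (8) + (0) + (0) + (0) + (0) + (0)] = 16/16 = 1
  <chi_7*chi_6, chi_6> = (1/16)[1*(4)*conj(2) + 1*(-4)*conj(2) + 2*(0)*conj(0) + 2*(0)*conj(-2) + 2*(0)*conj(0) + 4*(0)*conj(0) + 4*(0)*conj(0)]
      = (1/16)[(8) + (-8) + (0) + (0) + (0) + (0) + (0)] = 0/16 = 0
  <chi_7*chi_6, chi_7> = (1/16)[1*(4)*conj(2) + 1*(-4)*conj(-2) + 2*(0)*conj(-sqrt(2)) + 2*(0)*conj(0) + 2*(0)*conj(sqrt(2)) + 4*(0)*conj(0) + 4*(0)*conj(0)]
      = (1/16)[(8) + (8) + (0) + (0) + (0) + (0) + (0)] = 16/16 = 1
Hence the multiplicities are chi_5: 1, chi_7: 1. Dimension check: dim(chi_7)*dim(chi_6) = 2*2 = 4 and sum (mult * dim) = 1*2 + 1*2 = 4.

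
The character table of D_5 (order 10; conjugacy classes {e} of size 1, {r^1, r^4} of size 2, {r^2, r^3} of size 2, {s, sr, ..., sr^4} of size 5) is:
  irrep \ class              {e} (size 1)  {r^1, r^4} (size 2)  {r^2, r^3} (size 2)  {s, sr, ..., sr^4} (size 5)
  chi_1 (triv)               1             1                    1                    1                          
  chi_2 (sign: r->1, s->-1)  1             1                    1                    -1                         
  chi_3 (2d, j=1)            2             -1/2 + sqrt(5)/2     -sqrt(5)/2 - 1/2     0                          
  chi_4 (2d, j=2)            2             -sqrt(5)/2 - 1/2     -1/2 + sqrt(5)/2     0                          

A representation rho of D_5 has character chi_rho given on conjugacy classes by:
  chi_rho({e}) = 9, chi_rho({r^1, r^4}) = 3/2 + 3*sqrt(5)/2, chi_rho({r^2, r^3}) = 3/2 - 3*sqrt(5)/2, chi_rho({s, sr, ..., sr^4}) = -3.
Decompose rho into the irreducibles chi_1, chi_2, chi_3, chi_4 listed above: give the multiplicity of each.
Multiplicities: chi_1: 0, chi_2: 3, chi_3: 3, chi_4: 0.

Justification: Use <chi_rho, chi> = (1/|G|) sum_C |C| * chi_rho(C) * conj(chi(C)) with |G| = 10 for each irreducible chi in the table:
  <chi_rho, chi_1> = (1/10)[1*(9)*conj(1) + 2*(3/2 + 3*sqrt(5)/2)*conj(1) + 2*(3/2 - 3*sqrt(5)/2)*conj(1) + 5*(-3)*conj(1)]
      = (1/10)[(9) + (3 + 3*sqrt(5)) + (3 - 3*sqrt(5)) + (-15)] = 0/10 = 0
  <chi_rho, chi_2> = (1/10)[1*(9)*conj(1) + 2*(3/2 + 3*sqrt(5)/2)*conj(1) + 2*(3/2 - 3*sqrt(5)/2)*conj(1) + 5*(-3)*conj(-1)]
      = (1/10)[(9) + (3 + 3*sqrt(5)) + (3 - 3*sqrt(5)) + (15)] = 30/10 = 3
  <chi_rho, chi_3> = (1/10)[1*(9)*conj(2) + 2*(3/2 + 3*sqrt(5)/2)*conj(-1/2 + sqrt(5)/2) + 2*(3/2 - 3*sqrt(5)/2)*conj(-sqrt(5)/2 - 1/2) + 5*(-3)*conj(0)]
      = (1/10)[(18) + (6) + (6) + (0)] = 30/10 = 3
  <chi_rho, chi_4> = (1/10)[1*(9)*conj(2) + 2*(3/2 + 3*sqrt(5)/2)*conj(-sqrt(5)/2 - 1/2) + 2*(3/2 - 3*sqrt(5)/2)*conj(-1/2 + sqrt(5)/2) + 5*(-3)*conj(0)]
      = (1/10)[(18) + (-9 - 3*sqrt(5)) + (-9 + 3*sqrt(5)) + (0)] = 0/10 = 0
Dimension check: dim(rho) = sum (mult * dim) = 0*1 + 3*1 + 3*2 + 0*2 = 9 = chi_rho(e) = 9.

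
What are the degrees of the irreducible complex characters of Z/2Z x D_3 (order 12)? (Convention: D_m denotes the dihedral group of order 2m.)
Dimensions: 1, 1, 1, 1, 2, 2

Reasoning: There are 6 irreducibles (= number of conjugacy classes). Their dimensions d_i satisfy sum d_i^2 = |G| = 12: 1 + 1 + 1 + 1 + 4 + 4 = 12. (For the product with Z/2Z: each of the 2 1-dim characters of Z/2Z tensors with each irrep of D_3, giving 2 copies of each D_3-dimension.)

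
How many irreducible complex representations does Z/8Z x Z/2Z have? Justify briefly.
16

Justification: The number of irreducible complex representations of a finite group equals its number of conjugacy classes. Z/8Z x Z/2Z is abelian of order 16, so every element is its own conjugacy class: 16 classes, so Z/8Z x Z/2Z (order 16) has exactly 16 irreducible complex representations.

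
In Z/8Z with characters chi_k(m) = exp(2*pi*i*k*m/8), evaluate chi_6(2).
chi_6(2) = zeta_8^12 = -1

Working: chi_6(2) = zeta_8^(6*2) = zeta_8^12. Since zeta_8^8 = 1, this equals zeta_8^4 = exp(2*pi*i*4/8) = -1.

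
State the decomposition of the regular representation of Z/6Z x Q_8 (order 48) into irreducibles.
Each irreducible V_i of dimension d_i appears with multiplicity d_i, i.e. rho_reg = (direct sum over all irreducibles V_i) d_i V_i. The irreducible dimensions for Z/6Z x Q_8 are 1, 1, 1, 1, 1, 1, 1, 1, 1, 1, 1, 1, 1, 1, 1, 1, 1, 1, 1, 1, 1, 1, 1, 1, 2, 2, 2, 2, 2, 2: 24 irreducibles of dimension 1, each with multiplicity 1; 6 irreducibles of dimension 2, each with multiplicity 2. Total dimension 24*1*1 + 6*2*2 = 48 = |G|.

General theorem: in the regular representation of a finite group G, each irreducible appears with multiplicity equal to its dimension. Check: dim(rho_reg) = sum d_i^2 = 1 + 1 + 1 + 1 + 1 + 1 + 1 + 1 + 1 + 1 + 1 + 1 + 1 + 1 + 1 + 1 + 1 + 1 + 1 + 1 + 1 + 1 + 1 + 1 + 4 + 4 + 4 + 4 + 4 + 4 = 48 = |G|.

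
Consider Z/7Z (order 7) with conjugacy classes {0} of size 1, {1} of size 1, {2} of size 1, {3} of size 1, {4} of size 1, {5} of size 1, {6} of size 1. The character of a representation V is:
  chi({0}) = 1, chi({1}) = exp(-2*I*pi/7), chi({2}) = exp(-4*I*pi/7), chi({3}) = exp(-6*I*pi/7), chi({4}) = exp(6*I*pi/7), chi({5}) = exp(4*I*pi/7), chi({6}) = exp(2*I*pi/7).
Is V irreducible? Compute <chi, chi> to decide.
Irreducible: <chi, chi> = 1.

<chi, chi> = (1/|G|) sum_C |C| * |chi(C)|^2 = (1/7)[1*|1|^2 + 1*|exp(-2*I*pi/7)|^2 + 1*|exp(-4*I*pi/7)|^2 + 1*|exp(-6*I*pi/7)|^2 + 1*|exp(6*I*pi/7)|^2 + 1*|exp(4*I*pi/7)|^2 + 1*|exp(2*I*pi/7)|^2]
  = (1/7)[(1) + (1) + (1) + (1) + (1) + (1) + (1)] = 7/7 = 1.
(Exp terms are combined using exp(i*s)*conj(exp(i*t)) = exp(i*(s-t)), and sums of them are collapsed using the identity that for every m > 1 the m distinct m-th roots of unity sum to 0, e.g. 1 + exp(2*I*pi/3) + exp(-2*I*pi/3) = 0.)
A character is irreducible iff <chi, chi> = 1, so this representation is irreducible.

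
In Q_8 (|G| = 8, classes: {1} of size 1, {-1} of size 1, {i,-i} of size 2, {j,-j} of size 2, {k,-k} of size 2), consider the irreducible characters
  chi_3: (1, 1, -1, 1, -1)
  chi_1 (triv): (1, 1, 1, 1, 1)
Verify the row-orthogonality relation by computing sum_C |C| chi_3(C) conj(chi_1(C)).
Sum = 0; so <chi_3, chi_1> = 0 (distinct irreducibles are orthogonal).

Why: Compute term by term over conjugacy classes (|C| * chi_3(C) * conj(chi_1(C))):
  1*(1)*conj(1) + 1*(1)*conj(1) + 2*(-1)*conj(1) + 2*(1)*conj(1) + 2*(-1)*conj(1)
  = (1) + (1) + (-2) + (2) + (-2)
  = 0.
Dividing by |G| = 8 gives 0/8 = 0, matching the row-orthogonality relation <chi_3, chi_1> = [chi_3 = chi_1].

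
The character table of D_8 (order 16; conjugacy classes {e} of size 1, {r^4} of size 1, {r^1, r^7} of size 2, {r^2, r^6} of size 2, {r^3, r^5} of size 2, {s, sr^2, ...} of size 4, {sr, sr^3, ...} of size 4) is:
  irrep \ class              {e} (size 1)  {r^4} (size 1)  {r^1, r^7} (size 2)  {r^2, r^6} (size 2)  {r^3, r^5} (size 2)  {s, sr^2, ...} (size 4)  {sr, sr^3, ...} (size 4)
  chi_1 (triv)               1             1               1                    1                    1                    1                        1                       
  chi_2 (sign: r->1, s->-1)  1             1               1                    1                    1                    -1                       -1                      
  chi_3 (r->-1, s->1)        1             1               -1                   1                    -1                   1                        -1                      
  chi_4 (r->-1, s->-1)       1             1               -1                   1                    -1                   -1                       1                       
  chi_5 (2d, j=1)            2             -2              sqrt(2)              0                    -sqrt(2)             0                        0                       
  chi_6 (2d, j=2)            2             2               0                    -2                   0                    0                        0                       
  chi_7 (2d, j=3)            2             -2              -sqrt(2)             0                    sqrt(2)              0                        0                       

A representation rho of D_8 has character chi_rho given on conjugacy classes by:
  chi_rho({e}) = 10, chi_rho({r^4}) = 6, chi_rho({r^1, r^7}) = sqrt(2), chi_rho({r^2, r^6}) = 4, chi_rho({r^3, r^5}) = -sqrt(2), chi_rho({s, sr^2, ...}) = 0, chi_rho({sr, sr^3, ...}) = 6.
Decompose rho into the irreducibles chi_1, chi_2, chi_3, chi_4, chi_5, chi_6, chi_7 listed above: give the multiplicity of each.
Multiplicities: chi_1: 3, chi_2: 0, chi_3: 0, chi_4: 3, chi_5: 1, chi_6: 1, chi_7: 0.

Reasoning: Use <chi_rho, chi> = (1/|G|) sum_C |C| * chi_rho(C) * conj(chi(C)) with |G| = 16 for each irreducible chi in the table:
  <chi_rho, chi_1> = (1/16)[1*(10)*conj(1) + 1*(6)*conj(1) + 2*(sqrt(2))*conj(1) + 2*(4)*conj(1) + 2*(-sqrt(2))*conj(1) + 4*(0)*conj(1) + 4*(6)*conj(1)]
      = (1/16)[(10) + (6) + (2*sqrt(2)) + (8) + (-2*sqrt(2)) + (0) + (24)] = 48/16 = 3
  <chi_rho, chi_2> = (1/16)[1*(10)*conj(1) + 1*(6)*conj(1) + 2*(sqrt(2))*conj(1) + 2*(4)*conj(1) + 2*(-sqrt(2))*conj(1) + 4*(0)*conj(-1) + 4*(6)*conj(-1)]
      = (1/16)[(10) + (6) + (2*sqrt(2)) + (8) + (-2*sqrt(2)) + (0) + (-24)] = 0/16 = 0
  <chi_rho, chi_3> = (1/16)[1*(10)*conj(1) + 1*(6)*conj(1) + 2*(sqrt(2))*conj(-1) + 2*(4)*conj(1) + 2*(-sqrt(2))*conj(-1) + 4*(0)*conj(1) + 4*(6)*conj(-1)]
      = (1/16)[(10) + (6) + (-2*sqrt(2)) + (8) + (2*sqrt(2)) + (0) + (-24)] = 0/16 = 0
  <chi_rho, chi_4> = (1/16)[1*(10)*conj(1) + 1*(6)*conj(1) + 2*(sqrt(2))*conj(-1) + 2*(4)*conj(1) + 2*(-sqrt(2))*conj(-1) + 4*(0)*conj(-1) + 4*(6)*conj(1)]
      = (1/16)[(10) + (6) + (-2*sqrt(2)) + (8) + (2*sqrt(2)) + (0) + (24)] = 48/16 = 3
  <chi_rho, chi_5> = (1/16)[1*(10)*conj(2) + 1*(6)*conj(-2) + 2*(sqrt(2))*conj(sqrt(2)) + 2*(4)*conj(0) + 2*(-sqrt(2))*conj(-sqrt(2)) + 4*(0)*conj(0) + 4*(6)*conj(0)]
      = (1/16)[(20) + (-12) + (4) + (0) + (4) + (0) + (0)] = 16/16 = 1
  <chi_rho, chi_6> = (1/16)[1*(10)*conj(2) + 1*(6)*conj(2) + 2*(sqrt(2))*conj(0) + 2*(4)*conj(-2) + 2*(-sqrt(2))*conj(0) + 4*(0)*conj(0) + 4*(6)*conj(0)]
      = (1/16)[(20) + (12) + (0) + (-16) + (0) + (0) + (0)] = 16/16 = 1
  <chi_rho, chi_7> = (1/16)[1*(10)*conj(2) + 1*(6)*conj(-2) + 2*(sqrt(2))*conj(-sqrt(2)) + 2*(4)*conj(0) + 2*(-sqrt(2))*conj(sqrt(2)) + 4*(0)*conj(0) + 4*(6)*conj(0)]
      = (1/16)[(20) + (-12) + (-4) + (0) + (-4) + (0) + (0)] = 0/16 = 0
Dimension check: dim(rho) = sum (mult * dim) = 3*1 + 0*1 + 0*1 + 3*1 + 1*2 + 1*2 + 0*2 = 10 = chi_rho(e) = 10.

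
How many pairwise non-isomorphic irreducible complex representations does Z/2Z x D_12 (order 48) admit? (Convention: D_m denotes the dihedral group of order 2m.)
18

Explanation: The number of irreducible complex representations of a finite group equals its number of conjugacy classes. For a direct product, #classes(G x H) = #classes(G) * #classes(H). Z/2Z has 2 classes (abelian), D_12 has 9 classes, so 2 * 9 = 18, so Z/2Z x D_12 (order 48) has exactly 18 irreducible complex representations.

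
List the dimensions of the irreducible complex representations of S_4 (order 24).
Dimensions: 1, 1, 2, 3, 3

Details: There are 5 irreducibles (= number of conjugacy classes). Their dimensions d_i satisfy sum d_i^2 = |G| = 24: 1 + 1 + 4 + 9 + 9 = 24.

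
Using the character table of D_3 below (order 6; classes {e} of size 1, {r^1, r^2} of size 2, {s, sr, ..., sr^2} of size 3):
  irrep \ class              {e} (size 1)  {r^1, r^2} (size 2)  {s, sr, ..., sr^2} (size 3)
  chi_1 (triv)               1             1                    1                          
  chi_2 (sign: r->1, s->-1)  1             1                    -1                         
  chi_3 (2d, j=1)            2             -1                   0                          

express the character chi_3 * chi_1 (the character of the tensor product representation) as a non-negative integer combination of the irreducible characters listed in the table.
chi_3 tensor chi_1 = chi_3 (all other irreducibles have multiplicity 0).

Solution. The character of a tensor product is the pointwise product (chi_3 * chi_1)(C) = chi_3(C) * chi_1(C):
  {e}: (2)*(1), {r^1, r^2}: (-1)*(1), {s, sr, ..., sr^2}: (0)*(1)
so (chi_3 * chi_1) takes values
  {e} -> 2, {r^1, r^2} -> -1, {s, sr, ..., sr^2} -> 0.
Now take the inner product of this character with each irreducible chi from the table, <chi_3*chi_1, chi> = (1/6) sum_C |C| (chi_3*chi_1)(C) conj(chi(C)):
  <chi_3*chi_1, chi_1> = (1/6)[1*(2)*conj(1) + 2*(-1)*conj(1) + 3*(0)*conj(1)]
      = (1/6)[(2) + (-2) + (0)] = 0/6 = 0
  <chi_3*chi_1, chi_2> = (1/6)[1*(2)*conj(1) + 2*(-1)*conj(1) + 3*(0)*conj(-1)]
      = (1/6)[(2) + (-2) + (0)] = 0/6 = 0
  <chi_3*chi_1, chi_3> = (1/6)[1*(2)*conj(2) + 2*(-1)*conj(-1) + 3*(0)*conj(0)]
      = (1/6)[(4) + (2) + (0)] = 6/6 = 1
Hence the multiplicities are chi_3: 1. Dimension check: dim(chi_3)*dim(chi_1) = 2*1 = 2 and sum (mult * dim) = 1*2 = 2.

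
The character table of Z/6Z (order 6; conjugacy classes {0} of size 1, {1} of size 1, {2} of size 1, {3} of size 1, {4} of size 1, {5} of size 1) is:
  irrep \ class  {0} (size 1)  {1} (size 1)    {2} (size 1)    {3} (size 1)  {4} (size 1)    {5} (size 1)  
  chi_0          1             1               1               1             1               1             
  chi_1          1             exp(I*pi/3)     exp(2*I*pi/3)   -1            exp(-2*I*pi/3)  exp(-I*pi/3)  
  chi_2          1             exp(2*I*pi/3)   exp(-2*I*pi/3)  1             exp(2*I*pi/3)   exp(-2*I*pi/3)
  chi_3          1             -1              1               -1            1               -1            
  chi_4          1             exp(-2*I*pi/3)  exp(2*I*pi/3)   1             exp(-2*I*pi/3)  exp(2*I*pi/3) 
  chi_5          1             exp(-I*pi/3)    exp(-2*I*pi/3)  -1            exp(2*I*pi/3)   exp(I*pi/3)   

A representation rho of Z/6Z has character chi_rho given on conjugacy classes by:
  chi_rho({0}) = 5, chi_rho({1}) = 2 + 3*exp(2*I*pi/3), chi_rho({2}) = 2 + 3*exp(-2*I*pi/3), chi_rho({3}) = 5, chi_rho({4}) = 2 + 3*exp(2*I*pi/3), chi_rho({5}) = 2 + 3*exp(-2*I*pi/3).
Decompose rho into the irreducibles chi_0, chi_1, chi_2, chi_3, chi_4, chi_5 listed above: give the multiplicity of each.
Multiplicities: chi_0: 2, chi_1: 0, chi_2: 3, chi_3: 0, chi_4: 0, chi_5: 0.

Explanation: Use <chi_rho, chi> = (1/|G|) sum_C |C| * chi_rho(C) * conj(chi(C)) with |G| = 6 for each irreducible chi in the table:
  <chi_rho, chi_0> = (1/6)[1*(5)*conj(1) + 1*(2 + 3*exp(2*I*pi/3))*conj(1) + 1*(2 + 3*exp(-2*I*pi/3))*conj(1) + 1*(5)*conj(1) + 1*(2 + 3*exp(2*I*pi/3))*conj(1) + 1*(2 + 3*exp(-2*I*pi/3))*conj(1)]
      = (1/6)[(5) + (2 + 3*exp(2*I*pi/3)) + (2 + 3*exp(-2*I*pi/3)) + (5) + (2 + 3*exp(2*I*pi/3)) + (2 + 3*exp(-2*I*pi/3))] = 12/6 = 2
  <chi_rho, chi_1> = (1/6)[1*(5)*conj(1) + 1*(2 + 3*exp(2*I*pi/3))*conj(exp(I*pi/3)) + 1*(2 + 3*exp(-2*I*pi/3))*conj(exp(2*I*pi/3)) + 1*(5)*conj(-1) + 1*(2 + 3*exp(2*I*pi/3))*conj(exp(-2*I*pi/3)) + 1*(2 + 3*exp(-2*I*pi/3))*conj(exp(-I*pi/3))]
      = (1/6)[(5) + (2*exp(-I*pi/3) + 3*exp(I*pi/3)) + (2*exp(-2*I*pi/3) + 3*exp(2*I*pi/3)) + (-5) + (3*exp(-2*I*pi/3) + 2*exp(2*I*pi/3)) + (3*exp(-I*pi/3) + 2*exp(I*pi/3))] = 0/6 = 0
  <chi_rho, chi_2> = (1/6)[1*(5)*conj(1) + 1*(2 + 3*exp(2*I*pi/3))*conj(exp(2*I*pi/3)) + 1*(2 + 3*exp(-2*I*pi/3))*conj(exp(-2*I*pi/3)) + 1*(5)*conj(1) + 1*(2 + 3*exp(2*I*pi/3))*conj(exp(2*I*pi/3)) + 1*(2 + 3*exp(-2*I*pi/3))*conj(exp(-2*I*pi/3))]
      = (1/6)[(5) + (3 + 2*exp(-2*I*pi/3)) + (3 + 2*exp(2*I*pi/3)) + (5) + (3 + 2*exp(-2*I*pi/3)) + (3 + 2*exp(2*I*pi/3))] = 18/6 = 3
  <chi_rho, chi_3> = (1/6)[1*(5)*conj(1) + 1*(2 + 3*exp(2*I*pi/3))*conj(-1) + 1*(2 + 3*exp(-2*I*pi/3))*conj(1) + 1*(5)*conj(-1) + 1*(2 + 3*exp(2*I*pi/3))*conj(1) + 1*(2 + 3*exp(-2*I*pi/3))*conj(-1)]
      = (1/6)[(5) + (-2 - 3*exp(2*I*pi/3)) + (2 + 3*exp(-2*I*pi/3)) + (-5) + (2 + 3*exp(2*I*pi/3)) + (-2 - 3*exp(-2*I*pi/3))] = 0/6 = 0
  <chi_rho, chi_4> = (1/6)[1*(5)*conj(1) + 1*(2 + 3*exp(2*I*pi/3))*conj(exp(-2*I*pi/3)) + 1*(2 + 3*exp(-2*I*pi/3))*conj(exp(2*I*pi/3)) + 1*(5)*conj(1) + 1*(2 + 3*exp(2*I*pi/3))*conj(exp(-2*I*pi/3)) + 1*(2 + 3*exp(-2*I*pi/3))*conj(exp(2*I*pi/3))]
      = (1/6)[(5) + (3*exp(-2*I*pi/3) + 2*exp(2*I*pi/3)) + (2*exp(-2*I*pi/3) + 3*exp(2*I*pi/3)) + (5) + (3*exp(-2*I*pi/3) + 2*exp(2*I*pi/3)) + (2*exp(-2*I*pi/3) + 3*exp(2*I*pi/3))] = 0/6 = 0
  <chi_rho, chi_5> = (1/6)[1*(5)*conj(1) + 1*(2 + 3*exp(2*I*pi/3))*conj(exp(-I*pi/3)) + 1*(2 + 3*exp(-2*I*pi/3))*conj(exp(-2*I*pi/3)) + 1*(5)*conj(-1) + 1*(2 + 3*exp(2*I*pi/3))*conj(exp(2*I*pi/3)) + 1*(2 + 3*exp(-2*I*pi/3))*conj(exp(I*pi/3))]
      = (1/6)[(5) + (-3 + 2*exp(I*pi/3)) + (3 + 2*exp(2*I*pi/3)) + (-5) + (3 + 2*exp(-2*I*pi/3)) + (-3 + 2*exp(-I*pi/3))] = 0/6 = 0
(Exp terms are combined using exp(i*s)*conj(exp(i*t)) = exp(i*(s-t)), and sums of them are collapsed using the identity that for every m > 1 the m distinct m-th roots of unity sum to 0, e.g. 1 + exp(2*I*pi/3) + exp(-2*I*pi/3) = 0.)
Dimension check: dim(rho) = sum (mult * dim) = 2*1 + 0*1 + 3*1 + 0*1 + 0*1 + 0*1 = 5 = chi_rho(e) = 5.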